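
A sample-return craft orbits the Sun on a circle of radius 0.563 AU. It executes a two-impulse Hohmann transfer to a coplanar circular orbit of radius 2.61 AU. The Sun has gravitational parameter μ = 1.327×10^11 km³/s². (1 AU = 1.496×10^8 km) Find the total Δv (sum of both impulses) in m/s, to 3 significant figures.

Δv = 18700 m/s

In km: r₁ = 0.563 × 1.496×10^8 = 8.42248×10^7 km; r₂ = 2.61 × 1.496×10^8 = 3.90456×10^8 km.
The Hohmann ellipse has a_t = (r₁ + r₂)/2 = 2.373404×10^8 km.
At r₁ the circular-orbit speed is v₁ = √(μ/r₁) = 39.69 km/s.
Transfer-orbit speed at r₁ (vis-viva): v_p = √[μ(2/r₁ − 1/a_t)] = 50.91 km/s.
First burn Δv₁ = |v_p − v₁| = 11.22 km/s.
Circular speed at r₂: v₂ = √(μ/r₂) = 18.435 km/s.
Transfer-orbit speed at r₂: v_a = √[μ(2/r₂ − 1/a_t)] = 10.982 km/s.
Second burn Δv₂ = |v₂ − v_a| = 7.453 km/s.
Δv = Δv₁ + Δv₂ = 11.22 + 7.453 = 18.67 km/s.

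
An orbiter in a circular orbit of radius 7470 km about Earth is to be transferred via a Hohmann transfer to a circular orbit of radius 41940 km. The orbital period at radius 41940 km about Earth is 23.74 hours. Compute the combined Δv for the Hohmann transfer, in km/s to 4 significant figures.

Δv = 3.601 km/s

From Kepler's third law T² = 4π²r³/μ at r = 41940 km, T = 23.74 hours = 23.74 × 3600 s = 85464 s: μ = 4π²r³/T² = 3.98730×10^5 km³/s².
The Hohmann ellipse has a_t = (r₁ + r₂)/2 = 24705 km.
Circular speed at r₁: v₁ = √(μ/r₁) = √(3.98730×10^5/7470) = 7.306 km/s.
Transfer-orbit speed at r₁ (vis-viva): v_p = √[μ(2/r₁ − 1/a_t)] = 9.519 km/s.
First burn Δv₁ = |v_p − v₁| = 2.213 km/s.
Circular speed at r₂: v₂ = √(μ/r₂) = 3.083 km/s.
Transfer-orbit speed at r₂: v_a = √[μ(2/r₂ − 1/a_t)] = 1.695 km/s.
Second burn Δv₂ = |v₂ − v_a| = 1.388 km/s.
Total Δv = Δv₁ + Δv₂ = 3.601 km/s.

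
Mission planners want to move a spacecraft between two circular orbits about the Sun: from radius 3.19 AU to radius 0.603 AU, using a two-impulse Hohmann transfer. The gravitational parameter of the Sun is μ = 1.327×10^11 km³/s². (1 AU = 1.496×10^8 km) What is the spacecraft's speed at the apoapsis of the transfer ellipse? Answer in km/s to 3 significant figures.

In km: r₁ = 3.19 × 1.496×10^8 = 4.77224×10^8 km; r₂ = 0.603 × 1.496×10^8 = 9.02088×10^7 km.
Semi-major axis of the transfer orbit: a_t = (4.77224×10^8 + 9.02088×10^7)/2 = 2.837164×10^8 km.
The apoapsis of the transfer ellipse is at r = 4.77224×10^8 km.
Applying v² = μ(2/r − 1/a_t): v = 9.403 km/s.

v = 9.40 km/s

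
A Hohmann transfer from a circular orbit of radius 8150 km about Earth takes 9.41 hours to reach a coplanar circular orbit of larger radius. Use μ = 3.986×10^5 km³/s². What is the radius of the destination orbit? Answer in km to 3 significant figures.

r₂ = 63700 km

Transfer time t = 9.41 hours = 33876 s, and t = π√(a_t³/μ).
So a_t = (μ t²/π²)^(1/3) = (3.986×10^5 × (33876)² / π²)^(1/3) = 35920 km.
Since a_t = (r₁ + r₂)/2, r₂ = 2a_t − r₁ = 2×35920 − 8150 = 63690 km.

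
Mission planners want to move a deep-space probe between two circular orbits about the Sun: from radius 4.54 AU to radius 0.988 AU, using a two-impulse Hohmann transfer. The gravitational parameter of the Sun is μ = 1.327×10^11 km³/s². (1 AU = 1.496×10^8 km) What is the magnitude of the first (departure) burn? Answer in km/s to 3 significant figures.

In km: r₁ = 4.54 × 1.496×10^8 = 6.79184×10^8 km; r₂ = 0.988 × 1.496×10^8 = 1.478048×10^8 km.
Semi-major axis of the transfer orbit: a_t = (6.79184×10^8 + 1.478048×10^8)/2 = 4.134944×10^8 km.
On the circular orbit at r = 6.79184×10^8 km, v_c = √(μ/r) = 13.978 km/s.
Transfer-orbit speed at the same r (vis-viva, a = a_t): v_t = √[μ(2/r − 1/a_t)] = 8.3570 km/s.
Δv₁ = |v_t − v_c| = |8.3570 − 13.978| = 5.621 km/s.

Δv₁ = 5.62 km/s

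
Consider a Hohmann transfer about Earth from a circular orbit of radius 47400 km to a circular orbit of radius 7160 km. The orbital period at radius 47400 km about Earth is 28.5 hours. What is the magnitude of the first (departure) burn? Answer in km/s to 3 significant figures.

From Kepler's third law T² = 4π²r³/μ at r = 47400 km, T = 28.5 hours = 28.5 × 3600 s = 1.026×10^5 s: μ = 4π²r³/T² = 3.99393×10^5 km³/s².
The Hohmann ellipse has a_t = (r₁ + r₂)/2 = 27280 km.
On the circular orbit at r = 47400 km, v_c = √(μ/r) = 2.903 km/s.
Vis-viva on the transfer ellipse at r = 47400 km gives v_t = √[μ(2/r − 1/a_t)] = 1.487 km/s.
Δv₁ = |v_t − v_c| = |1.487 − 2.903| = 1.416 km/s.

Δv₁ = 1.42 km/s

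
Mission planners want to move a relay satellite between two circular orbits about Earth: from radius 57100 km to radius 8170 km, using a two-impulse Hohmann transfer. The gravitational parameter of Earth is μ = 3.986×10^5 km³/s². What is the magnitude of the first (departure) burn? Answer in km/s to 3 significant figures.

Δv₁ = 1.32 km/s

Semi-major axis of the transfer orbit: a_t = (57100 + 8170)/2 = 32635 km.
On the circular orbit at r = 57100 km, v_c = √(μ/r) = 2.642 km/s.
Vis-viva on the transfer ellipse at r = 57100 km gives v_t = √[μ(2/r − 1/a_t)] = 1.322 km/s.
Δv₁ = |v_t − v_c| = |1.322 − 2.642| = 1.320 km/s.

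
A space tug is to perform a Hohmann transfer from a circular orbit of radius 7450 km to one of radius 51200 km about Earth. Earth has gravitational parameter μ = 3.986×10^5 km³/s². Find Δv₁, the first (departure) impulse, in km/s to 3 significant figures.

Δv₁ = 2.35 km/s

The Hohmann ellipse has a_t = (r₁ + r₂)/2 = 29325 km.
Circular speed at r = 7450 km: v_c = √(μ/r) = 7.314599 km/s.
Vis-viva on the transfer ellipse at r = 7450 km gives v_t = √[μ(2/r − 1/a_t)] = 9.665103 km/s.
Δv₁ = |v_t − v_c| = |9.665103 − 7.314599| = 2.351 km/s.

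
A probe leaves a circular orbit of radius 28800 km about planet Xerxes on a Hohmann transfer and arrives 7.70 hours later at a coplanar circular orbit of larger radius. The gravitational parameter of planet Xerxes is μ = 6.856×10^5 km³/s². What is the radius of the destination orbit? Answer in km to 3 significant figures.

r₂ = 46500 km

Transfer time t = 7.70 hours = 27720 s, and t = π√(a_t³/μ).
So a_t = (μ t²/π²)^(1/3) = (6.856×10^5 × (27720)² / π²)^(1/3) = 37652 km.
Since a_t = (r₁ + r₂)/2, r₂ = 2a_t − r₁ = 2×37652 − 28800 = 46504 km.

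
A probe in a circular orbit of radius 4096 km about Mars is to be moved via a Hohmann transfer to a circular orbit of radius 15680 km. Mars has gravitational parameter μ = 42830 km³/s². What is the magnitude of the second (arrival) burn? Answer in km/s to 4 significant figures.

Semi-major axis of the transfer orbit: a_t = (4096 + 15680)/2 = 9888 km.
Circular speed at r = 15680 km: v_c = √(μ/r) = 1.653 km/s.
Vis-viva on the transfer ellipse at r = 15680 km gives v_t = √[μ(2/r − 1/a_t)] = 1.064 km/s.
Δv₂ = |v_t − v_c| = |1.064 − 1.653| = 0.5890 km/s.

Δv₂ = 0.5890 km/s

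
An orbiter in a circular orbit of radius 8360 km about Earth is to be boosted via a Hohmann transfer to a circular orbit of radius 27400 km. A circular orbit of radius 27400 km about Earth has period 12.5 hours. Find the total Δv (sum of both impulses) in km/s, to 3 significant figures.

From Kepler's third law T² = 4π²r³/μ at r = 27400 km, T = 12.5 hours = 12.5 × 3600 s = 45000 s: μ = 4π²r³/T² = 4.01039×10^5 km³/s².
The Hohmann ellipse has a_t = (r₁ + r₂)/2 = 17880 km.
At r₁ the circular-orbit speed is v₁ = √(μ/r₁) = 6.926 km/s.
On the transfer ellipse at r₁, vis-viva gives v_p = √[μ(2/r₁ − 1/a_t)] = 8.574 km/s.
First burn Δv₁ = |v_p − v₁| = 1.648 km/s.
Circular speed at r₂: v₂ = √(μ/r₂) = 3.826 km/s.
Transfer-orbit speed at r₂: v_a = √[μ(2/r₂ − 1/a_t)] = 2.616 km/s.
Second burn Δv₂ = |v₂ − v_a| = 1.210 km/s.
Total Δv = Δv₁ + Δv₂ = 2.858 km/s.

Δv = 2.86 km/s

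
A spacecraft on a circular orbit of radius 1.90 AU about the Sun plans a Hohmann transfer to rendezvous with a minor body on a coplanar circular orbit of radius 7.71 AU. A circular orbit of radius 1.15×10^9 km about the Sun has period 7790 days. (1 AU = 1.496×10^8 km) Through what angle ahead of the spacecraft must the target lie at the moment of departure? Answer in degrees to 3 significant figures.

From Kepler's third law T² = 4π²r³/μ at r = 1.15×10^9 km, T = 7790 days = 7790 × 86400 s = 6.73056×10^8 s: μ = 4π²r³/T² = 1.32541×10^11 km³/s².
In km: r₁ = 1.90 × 1.496×10^8 = 2.8424×10^8 km; r₂ = 7.71 × 1.496×10^8 = 1.153416×10^9 km.
The Hohmann ellipse has a_t = (r₁ + r₂)/2 = 7.18828×10^8 km.
The half-period of the transfer ellipse is t = π√(a_t³/μ) = 1.663×10^8 s.
Target angular speed ω₂ = √(μ/r₂³) = 9.294×10^-9 rad/s.
Angle swept by the target during transfer: ω₂·t = 1.5456 rad = 88.56°.
Arrival is 180° from departure on the ellipse, so φ = 180° − 88.56° = 91.4°.

φ = 91.4°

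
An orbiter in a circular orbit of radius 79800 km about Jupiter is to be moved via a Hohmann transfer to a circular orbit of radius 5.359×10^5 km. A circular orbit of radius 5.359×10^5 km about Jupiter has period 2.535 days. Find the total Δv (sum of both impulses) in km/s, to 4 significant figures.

Δv = 20.27 km/s

From Kepler's third law T² = 4π²r³/μ at r = 5.359×10^5 km, T = 2.535 days = 2.535 × 86400 s = 2.19024×10^5 s: μ = 4π²r³/T² = 1.26657×10^8 km³/s².
Semi-major axis of the transfer orbit: a_t = (79800 + 5.359×10^5)/2 = 3.0785×10^5 km.
Circular speed at r₁: v₁ = √(μ/r₁) = √(1.26657×10^8/79800) = 39.84 km/s.
Transfer-orbit speed at r₁ (vis-viva): v_p = √[μ(2/r₁ − 1/a_t)] = 52.56 km/s.
First burn Δv₁ = |v_p − v₁| = 12.72 km/s.
Circular speed at r₂: v₂ = √(μ/r₂) = 15.373 km/s.
Transfer-orbit speed at r₂: v_a = √[μ(2/r₂ − 1/a_t)] = 7.8272 km/s.
Second burn Δv₂ = |v₂ − v_a| = 7.546 km/s.
Δv = Δv₁ + Δv₂ = 12.72 + 7.546 = 20.27 km/s.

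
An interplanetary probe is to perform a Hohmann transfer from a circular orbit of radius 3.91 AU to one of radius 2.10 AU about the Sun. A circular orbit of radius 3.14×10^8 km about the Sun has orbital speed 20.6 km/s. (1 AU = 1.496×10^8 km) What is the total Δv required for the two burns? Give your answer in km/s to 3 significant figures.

Δv = 5.37 km/s

From the circular-orbit relation v² = μ/r at r = 3.14×10^8 km: μ = v²r = (20.6)² × 3.14×10^8 = 1.33249×10^11 km³/s².
In km: r₁ = 3.91 × 1.496×10^8 = 5.84936×10^8 km; r₂ = 2.10 × 1.496×10^8 = 3.1416×10^8 km.
Transfer-ellipse semi-major axis a_t = (r₁ + r₂)/2 = (5.84936×10^8 + 3.1416×10^8)/2 = 4.49548×10^8 km.
At r₁ the circular-orbit speed is v₁ = √(μ/r₁) = 15.093 km/s.
On the transfer ellipse at r₁, vis-viva equation gives v_a = √[μ(2/r₁ − 1/a_t)] = 12.617 km/s.
First burn Δv₁ = |v_a − v₁| = 2.476 km/s.
At r₂, v₂ = √(μ/r₂) = 20.595 km/s.
Transfer-orbit speed at r₂: v_p = √[μ(2/r₂ − 1/a_t)] = 23.492 km/s.
Second burn Δv₂ = |v₂ − v_p| = 2.897 km/s.
Δv = Δv₁ + Δv₂ = 2.476 + 2.897 = 5.373 km/s.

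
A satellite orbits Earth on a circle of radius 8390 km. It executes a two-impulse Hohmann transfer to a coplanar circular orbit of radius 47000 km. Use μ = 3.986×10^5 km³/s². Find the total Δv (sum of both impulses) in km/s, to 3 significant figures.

Transfer-ellipse semi-major axis a_t = (r₁ + r₂)/2 = (8390 + 47000)/2 = 27695 km.
Circular speed at r₁: v₁ = √(μ/r₁) = √(3.986×10^5/8390) = 6.8927 km/s.
Transfer-orbit speed at r₁ (vis-viva): v_p = √[μ(2/r₁ − 1/a_t)] = 8.9792 km/s.
First burn Δv₁ = |v_p − v₁| = 2.0865 km/s.
At r₂, v₂ = √(μ/r₂) = 2.9122 km/s.
Transfer-orbit speed at r₂: v_a = √[μ(2/r₂ − 1/a_t)] = 1.6029 km/s.
Second burn Δv₂ = |v₂ − v_a| = 1.3093 km/s.
Total Δv = Δv₁ + Δv₂ = 3.396 km/s.

Δv = 3.40 km/s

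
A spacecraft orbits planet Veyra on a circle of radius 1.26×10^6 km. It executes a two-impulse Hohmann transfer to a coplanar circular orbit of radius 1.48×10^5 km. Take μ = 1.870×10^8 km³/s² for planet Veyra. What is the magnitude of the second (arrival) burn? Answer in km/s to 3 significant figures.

Transfer-ellipse semi-major axis a_t = (r₁ + r₂)/2 = (1.260×10^6 + 1.480×10^5)/2 = 7.040×10^5 km.
Circular speed at r = 1.480×10^5 km: v_c = √(μ/r) = 35.546 km/s.
Vis-viva on the transfer ellipse at r = 1.480×10^5 km gives v_t = √[μ(2/r − 1/a_t)] = 47.554 km/s.
Δv₂ = |v_t − v_c| = |47.554 − 35.546| = 12.01 km/s.

Δv₂ = 12.0 km/s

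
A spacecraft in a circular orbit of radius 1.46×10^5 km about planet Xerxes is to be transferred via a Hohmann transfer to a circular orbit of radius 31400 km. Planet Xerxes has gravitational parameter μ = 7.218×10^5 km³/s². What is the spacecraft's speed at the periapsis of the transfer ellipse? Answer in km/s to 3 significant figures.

v = 6.15 km/s

The Hohmann ellipse has a_t = (r₁ + r₂)/2 = 88700 km.
At periapsis, r = 31400 km.
Vis-viva: v = √[μ(2/r − 1/a_t)] = √[7.218×10^5 × (2/31400 − 1/88700)] = 6.151 km/s.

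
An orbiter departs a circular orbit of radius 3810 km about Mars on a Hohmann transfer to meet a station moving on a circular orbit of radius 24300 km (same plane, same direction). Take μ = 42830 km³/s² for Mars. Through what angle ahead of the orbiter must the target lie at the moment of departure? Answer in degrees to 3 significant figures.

φ = 101°

The Hohmann ellipse has a_t = (r₁ + r₂)/2 = 14055 km.
The half-period of the transfer ellipse is t = π√(a_t³/μ) = 25290 s.
Target angular speed ω₂ = √(μ/r₂³) = 5.463×10^-5 rad/s.
Angle swept by the target during transfer: ω₂·t = 1.382 rad = 79.18°.
Arrival is 180° from departure on the ellipse, so φ = 180° − 79.18° = 101°.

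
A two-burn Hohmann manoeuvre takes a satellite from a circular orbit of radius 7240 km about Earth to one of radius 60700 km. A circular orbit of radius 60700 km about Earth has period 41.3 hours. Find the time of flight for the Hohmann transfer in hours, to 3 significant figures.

t = 8.65 hours

From Kepler's third law T² = 4π²r³/μ at r = 60700 km, T = 41.3 hours = 41.3 × 3600 s = 1.4868×10^5 s: μ = 4π²r³/T² = 3.99412×10^5 km³/s².
Transfer-ellipse semi-major axis a_t = (r₁ + r₂)/2 = (7240 + 60700)/2 = 33970 km.
By Kepler's third law the transfer-orbit period is T = 2π√(a_t³/μ), so t = T/2 = 31123 s.
Converting: 31123 s ÷ 3600 s/hour = 8.65 hours.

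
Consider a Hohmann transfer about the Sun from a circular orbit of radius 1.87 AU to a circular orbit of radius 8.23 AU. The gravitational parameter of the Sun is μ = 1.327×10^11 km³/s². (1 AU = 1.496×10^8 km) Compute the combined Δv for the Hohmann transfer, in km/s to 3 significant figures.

In km: r₁ = 1.87 × 1.496×10^8 = 2.79752×10^8 km; r₂ = 8.23 × 1.496×10^8 = 1.231208×10^9 km.
Transfer-ellipse semi-major axis a_t = (r₁ + r₂)/2 = (2.79752×10^8 + 1.231208×10^9)/2 = 7.5548×10^8 km.
Circular speed at r₁: v₁ = √(μ/r₁) = √(1.327×10^11/2.79752×10^8) = 21.780 km/s.
On the transfer ellipse at r₁, v² = μ(2/r − 1/a) gives v_p = √[μ(2/r₁ − 1/a_t)] = 27.804 km/s.
First burn Δv₁ = |v_p − v₁| = 6.024 km/s.
At r₂, v₂ = √(μ/r₂) = 10.3817 km/s.
Transfer-orbit speed at r₂: v_a = √[μ(2/r₂ − 1/a_t)] = 6.31749 km/s.
Second burn Δv₂ = |v₂ − v_a| = 4.064 km/s.
Total Δv = Δv₁ + Δv₂ = 10.09 km/s.

Δv = 10.1 km/s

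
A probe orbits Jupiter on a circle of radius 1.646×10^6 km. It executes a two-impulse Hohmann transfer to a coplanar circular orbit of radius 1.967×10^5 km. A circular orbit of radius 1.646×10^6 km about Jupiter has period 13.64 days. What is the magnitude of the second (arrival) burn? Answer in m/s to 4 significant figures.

Δv₂ = 8545 m/s

From Kepler's third law T² = 4π²r³/μ at r = 1.646×10^6 km, T = 13.64 days = 13.64 × 86400 s = 1.178496×10^6 s: μ = 4π²r³/T² = 1.26763×10^8 km³/s².
Semi-major axis of the transfer orbit: a_t = (1.646×10^6 + 1.967×10^5)/2 = 9.2135×10^5 km.
On the circular orbit at r = 1.967×10^5 km, v_c = √(μ/r) = 25.386 km/s.
Transfer-orbit speed at the same r (vis-viva, a = a_t): v_t = √[μ(2/r − 1/a_t)] = 33.931 km/s.
Δv₂ = |v_t − v_c| = |33.931 − 25.386| = 8.545 km/s.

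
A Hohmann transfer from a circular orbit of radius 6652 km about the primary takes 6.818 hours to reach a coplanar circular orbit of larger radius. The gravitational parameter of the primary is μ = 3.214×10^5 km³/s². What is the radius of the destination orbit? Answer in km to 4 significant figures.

Transfer time t = 6.818 hours = 24544.8 s, and t = π√(a_t³/μ).
So a_t = (μ t²/π²)^(1/3) = (3.214×10^5 × (24544.8)² / π²)^(1/3) = 26970 km.
Since a_t = (r₁ + r₂)/2, r₂ = 2a_t − r₁ = 2×26970 − 6652 = 47288 km.

r₂ = 47290 km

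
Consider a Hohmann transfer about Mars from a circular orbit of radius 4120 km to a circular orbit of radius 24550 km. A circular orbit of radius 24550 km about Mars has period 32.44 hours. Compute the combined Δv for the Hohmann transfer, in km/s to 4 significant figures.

Δv = 1.608 km/s

From Kepler's third law T² = 4π²r³/μ at r = 24550 km, T = 32.44 hours = 32.44 × 3600 s = 1.16784×10^5 s: μ = 4π²r³/T² = 42829.9 km³/s².
Transfer-ellipse semi-major axis a_t = (r₁ + r₂)/2 = (4120 + 24550)/2 = 14335 km.
At r₁ the circular-orbit speed is v₁ = √(μ/r₁) = 3.2242 km/s.
On the transfer ellipse at r₁, v² = μ(2/r − 1/a) gives v_p = √[μ(2/r₁ − 1/a_t)] = 4.2194 km/s.
First burn Δv₁ = |v_p − v₁| = 0.9952 km/s.
At r₂, v₂ = √(μ/r₂) = 1.3208 km/s.
Transfer-orbit speed at r₂: v_a = √[μ(2/r₂ − 1/a_t)] = 0.70811 km/s.
Second burn Δv₂ = |v₂ − v_a| = 0.6127 km/s.
Δv = Δv₁ + Δv₂ = 0.9952 + 0.6127 = 1.608 km/s.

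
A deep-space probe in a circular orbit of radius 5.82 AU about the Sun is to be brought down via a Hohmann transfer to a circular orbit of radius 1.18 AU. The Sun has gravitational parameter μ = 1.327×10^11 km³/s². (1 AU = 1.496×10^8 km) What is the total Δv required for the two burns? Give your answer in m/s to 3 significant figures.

In km: r₁ = 5.82 × 1.496×10^8 = 8.70672×10^8 km; r₂ = 1.18 × 1.496×10^8 = 1.76528×10^8 km.
Semi-major axis of the transfer orbit: a_t = (8.70672×10^8 + 1.76528×10^8)/2 = 5.236×10^8 km.
At r₁ the circular-orbit speed is v₁ = √(μ/r₁) = 12.3455 km/s.
Transfer-orbit speed at r₁ (vis-viva): v_a = √[μ(2/r₁ − 1/a_t)] = 7.16828 km/s.
First burn Δv₁ = |v_a − v₁| = 5.1772 km/s.
Circular speed at r₂: v₂ = √(μ/r₂) = 27.41755 km/s.
Transfer-orbit speed at r₂: v_p = √[μ(2/r₂ − 1/a_t)] = 35.35543 km/s.
Second burn Δv₂ = |v₂ − v_p| = 7.9379 km/s.
Δv = Δv₁ + Δv₂ = 5.1772 + 7.9379 = 13.12 km/s.

Δv = 13100 m/s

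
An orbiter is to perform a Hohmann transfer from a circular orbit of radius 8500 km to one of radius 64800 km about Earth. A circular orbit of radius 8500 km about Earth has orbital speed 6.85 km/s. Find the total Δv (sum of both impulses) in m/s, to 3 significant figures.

From the circular-orbit relation v² = μ/r at r = 8500 km: μ = v²r = (6.85)² × 8500 = 3.98841×10^5 km³/s².
The Hohmann ellipse has a_t = (r₁ + r₂)/2 = 36650 km.
At r₁ the circular-orbit speed is v₁ = √(μ/r₁) = 6.85000 km/s.
Transfer-orbit speed at r₁ (vis-viva): v_p = √[μ(2/r₁ − 1/a_t)] = 9.10838 km/s.
First burn Δv₁ = |v_p − v₁| = 2.25838 km/s.
At r₂, v₂ = √(μ/r₂) = 2.48092 km/s.
Transfer-orbit speed at r₂: v_a = √[μ(2/r₂ − 1/a_t)] = 1.19477 km/s.
Second burn Δv₂ = |v₂ − v_a| = 1.28615 km/s.
Δv = Δv₁ + Δv₂ = 2.25838 + 1.28615 = 3.545 km/s.

Δv = 3540 m/s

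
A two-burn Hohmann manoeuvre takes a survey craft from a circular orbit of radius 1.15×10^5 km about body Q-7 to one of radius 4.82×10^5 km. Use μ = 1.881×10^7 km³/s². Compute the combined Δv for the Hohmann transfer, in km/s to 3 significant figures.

Semi-major axis of the transfer orbit: a_t = (1.150×10^5 + 4.820×10^5)/2 = 2.985×10^5 km.
At r₁ the circular-orbit speed is v₁ = √(μ/r₁) = 12.7893 km/s.
Transfer-orbit speed at r₁ (vis-viva): v_p = √[μ(2/r₁ − 1/a_t)] = 16.2516 km/s.
First burn Δv₁ = |v_p − v₁| = 3.462 km/s.
At r₂, v₂ = √(μ/r₂) = 6.247 km/s.
Transfer-orbit speed at r₂: v_a = √[μ(2/r₂ − 1/a_t)] = 3.877 km/s.
Second burn Δv₂ = |v₂ − v_a| = 2.370 km/s.
Δv = Δv₁ + Δv₂ = 3.462 + 2.370 = 5.832 km/s.

Δv = 5.83 km/s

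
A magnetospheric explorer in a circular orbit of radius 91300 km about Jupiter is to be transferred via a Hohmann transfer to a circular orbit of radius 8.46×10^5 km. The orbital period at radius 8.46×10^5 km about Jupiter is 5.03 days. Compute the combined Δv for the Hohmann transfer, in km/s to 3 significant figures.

From Kepler's third law T² = 4π²r³/μ at r = 8.46×10^5 km, T = 5.03 days = 5.03 × 86400 s = 4.34592×10^5 s: μ = 4π²r³/T² = 1.26563×10^8 km³/s².
Semi-major axis of the transfer orbit: a_t = (91300 + 8.460×10^5)/2 = 4.6865×10^5 km.
At r₁ the circular-orbit speed is v₁ = √(μ/r₁) = 37.23 km/s.
Transfer-orbit speed at r₁ (vis-viva equation): v_p = √[μ(2/r₁ − 1/a_t)] = 50.02 km/s.
First burn Δv₁ = |v_p − v₁| = 12.79 km/s.
At r₂, v₂ = √(μ/r₂) = 12.2312 km/s.
Transfer-orbit speed at r₂: v_a = √[μ(2/r₂ − 1/a_t)] = 5.39858 km/s.
Second burn Δv₂ = |v₂ − v_a| = 6.833 km/s.
Total Δv = Δv₁ + Δv₂ = 19.62 km/s.

Δv = 19.6 km/s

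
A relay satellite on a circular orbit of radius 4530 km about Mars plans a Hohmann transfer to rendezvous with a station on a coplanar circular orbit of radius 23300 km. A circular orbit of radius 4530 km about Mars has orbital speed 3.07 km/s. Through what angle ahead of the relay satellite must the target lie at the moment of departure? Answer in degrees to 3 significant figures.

φ = 96.9°

From the circular-orbit relation v² = μ/r at r = 4530 km: μ = v²r = (3.07)² × 4530 = 42694.8 km³/s².
Semi-major axis of the transfer orbit: a_t = (4530 + 23300)/2 = 13915 km.
Transfer time t = π√(a_t³/μ) = 24957 s.
The target's mean motion on its circular orbit is ω₂ = √(μ/r₂³) = 5.8097×10^-5 rad/s.
Angle swept by the target during transfer: ω₂·t = 1.4499 rad = 83.07°.
Arrival is 180° from departure on the ellipse, so φ = 180° − 83.07° = 96.9°.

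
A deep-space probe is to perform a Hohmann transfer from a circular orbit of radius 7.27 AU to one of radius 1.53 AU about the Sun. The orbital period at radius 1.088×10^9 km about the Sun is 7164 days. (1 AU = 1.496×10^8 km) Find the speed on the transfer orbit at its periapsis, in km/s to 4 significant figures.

From Kepler's third law T² = 4π²r³/μ at r = 1.088×10^9 km, T = 7164 days = 7164 × 86400 s = 6.189696×10^8 s: μ = 4π²r³/T² = 1.32711×10^11 km³/s².
In km: r₁ = 7.27 × 1.496×10^8 = 1.087592×10^9 km; r₂ = 1.53 × 1.496×10^8 = 2.28888×10^8 km.
The Hohmann ellipse has a_t = (r₁ + r₂)/2 = 6.5824×10^8 km.
At periapsis, r = 2.28888×10^8 km.
From the vis-viva equation, v = √[μ(2/r − 1/a_t)] = 30.95 km/s.

v = 30.95 km/s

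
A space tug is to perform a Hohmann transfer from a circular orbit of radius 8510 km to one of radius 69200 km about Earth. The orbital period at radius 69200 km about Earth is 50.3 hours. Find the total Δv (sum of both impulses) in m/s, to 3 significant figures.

Δv = 3570 m/s

From Kepler's third law T² = 4π²r³/μ at r = 69200 km, T = 50.3 hours = 50.3 × 3600 s = 1.8108×10^5 s: μ = 4π²r³/T² = 3.98967×10^5 km³/s².
Transfer-ellipse semi-major axis a_t = (r₁ + r₂)/2 = (8510 + 69200)/2 = 38855 km.
At r₁ the circular-orbit speed is v₁ = √(μ/r₁) = 6.847 km/s.
On the transfer ellipse at r₁, v² = μ(2/r − 1/a) gives v_p = √[μ(2/r₁ − 1/a_t)] = 9.138 km/s.
First burn Δv₁ = |v_p − v₁| = 2.291 km/s.
At r₂, v₂ = √(μ/r₂) = 2.401 km/s.
Transfer-orbit speed at r₂: v_a = √[μ(2/r₂ − 1/a_t)] = 1.124 km/s.
Second burn Δv₂ = |v₂ − v_a| = 1.277 km/s.
Total Δv = Δv₁ + Δv₂ = 3.568 km/s.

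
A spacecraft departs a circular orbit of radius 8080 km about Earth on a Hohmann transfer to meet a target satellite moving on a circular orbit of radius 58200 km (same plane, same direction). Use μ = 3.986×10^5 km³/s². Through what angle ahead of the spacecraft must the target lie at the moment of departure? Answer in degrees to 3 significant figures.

φ = 103°

The Hohmann ellipse has a_t = (r₁ + r₂)/2 = 33140 km.
Transfer time t = π√(a_t³/μ) = 30020 s.
Target angular speed ω₂ = √(μ/r₂³) = 4.4966×10^-5 rad/s.
Angle swept by the target during transfer: ω₂·t = 1.3499 rad = 77.34°.
The spacecraft traverses 180° on the transfer ellipse, so the target must lead by 180° − 77.34° = 103°.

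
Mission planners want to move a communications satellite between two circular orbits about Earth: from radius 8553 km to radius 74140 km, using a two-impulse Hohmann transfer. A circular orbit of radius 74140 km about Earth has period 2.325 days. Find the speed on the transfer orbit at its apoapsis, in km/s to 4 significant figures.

From Kepler's third law T² = 4π²r³/μ at r = 74140 km, T = 2.325 days = 2.325 × 86400 s = 2.0088×10^5 s: μ = 4π²r³/T² = 3.98698×10^5 km³/s².
Transfer-ellipse semi-major axis a_t = (r₁ + r₂)/2 = (8553 + 74140)/2 = 41346.5 km.
The apoapsis of the transfer ellipse is at r = 74140 km.
Vis-viva: v = √[μ(2/r − 1/a_t)] = √[3.98698×10^5 × (2/74140 − 1/41346.5)] = 1.055 km/s.

v = 1.055 km/s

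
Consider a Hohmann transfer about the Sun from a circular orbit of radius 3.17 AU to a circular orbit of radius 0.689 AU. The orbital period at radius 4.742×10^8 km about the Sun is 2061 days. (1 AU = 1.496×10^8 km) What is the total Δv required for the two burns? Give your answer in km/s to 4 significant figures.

From Kepler's third law T² = 4π²r³/μ at r = 4.742×10^8 km, T = 2061 days = 2061 × 86400 s = 1.780704×10^8 s: μ = 4π²r³/T² = 1.32758×10^11 km³/s².
In km: r₁ = 3.17 × 1.496×10^8 = 4.74232×10^8 km; r₂ = 0.689 × 1.496×10^8 = 1.030744×10^8 km.
Semi-major axis of the transfer orbit: a_t = (4.74232×10^8 + 1.030744×10^8)/2 = 2.886532×10^8 km.
At r₁ the circular-orbit speed is v₁ = √(μ/r₁) = 16.7315 km/s.
On the transfer ellipse at r₁, v² = μ(2/r − 1/a) gives v_a = √[μ(2/r₁ − 1/a_t)] = 9.99821 km/s.
First burn Δv₁ = |v_a − v₁| = 6.7333 km/s.
Circular speed at r₂: v₂ = √(μ/r₂) = 35.888 km/s.
Transfer-orbit speed at r₂: v_p = √[μ(2/r₂ − 1/a_t)] = 46.000 km/s.
Second burn Δv₂ = |v₂ − v_p| = 10.112 km/s.
Total Δv = Δv₁ + Δv₂ = 16.85 km/s.

Δv = 16.85 km/s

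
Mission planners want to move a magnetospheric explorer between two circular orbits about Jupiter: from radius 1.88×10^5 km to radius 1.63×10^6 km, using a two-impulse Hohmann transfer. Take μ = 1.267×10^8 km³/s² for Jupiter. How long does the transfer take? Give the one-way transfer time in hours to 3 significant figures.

t = 67.2 hours

Semi-major axis of the transfer orbit: a_t = (1.880×10^5 + 1.630×10^6)/2 = 9.090×10^5 km.
Half the transfer-orbit period gives t = π√(a_t³/μ) = 2.419×10^5 s.
Converting: 2.419×10^5 s ÷ 3600 s/hour = 67.2 hours.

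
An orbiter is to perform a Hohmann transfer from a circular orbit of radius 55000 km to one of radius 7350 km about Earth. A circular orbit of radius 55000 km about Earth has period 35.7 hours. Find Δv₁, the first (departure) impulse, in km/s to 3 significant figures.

From Kepler's third law T² = 4π²r³/μ at r = 55000 km, T = 35.7 hours = 35.7 × 3600 s = 1.2852×10^5 s: μ = 4π²r³/T² = 3.97655×10^5 km³/s².
Semi-major axis of the transfer orbit: a_t = (55000 + 7350)/2 = 31175 km.
On the circular orbit at r = 55000 km, v_c = √(μ/r) = 2.689 km/s.
Transfer-orbit speed at the same r (vis-viva, a = a_t): v_t = √[μ(2/r − 1/a_t)] = 1.306 km/s.
Δv₁ = |v_t − v_c| = |1.306 − 2.689| = 1.383 km/s.

Δv₁ = 1.38 km/s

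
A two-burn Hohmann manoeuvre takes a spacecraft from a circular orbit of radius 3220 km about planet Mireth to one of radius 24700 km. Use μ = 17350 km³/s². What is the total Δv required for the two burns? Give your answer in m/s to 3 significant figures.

Δv = 1200 m/s

Transfer-ellipse semi-major axis a_t = (r₁ + r₂)/2 = (3220 + 24700)/2 = 13960 km.
Circular speed at r₁: v₁ = √(μ/r₁) = √(17350/3220) = 2.3212 km/s.
On the transfer ellipse at r₁, vis-viva gives v_p = √[μ(2/r₁ − 1/a_t)] = 3.0876 km/s.
First burn Δv₁ = |v_p − v₁| = 0.7664 km/s.
At r₂, v₂ = √(μ/r₂) = 0.8381 km/s.
Transfer-orbit speed at r₂: v_a = √[μ(2/r₂ − 1/a_t)] = 0.4025 km/s.
Second burn Δv₂ = |v₂ − v_a| = 0.4356 km/s.
Δv = Δv₁ + Δv₂ = 0.7664 + 0.4356 = 1.202 km/s.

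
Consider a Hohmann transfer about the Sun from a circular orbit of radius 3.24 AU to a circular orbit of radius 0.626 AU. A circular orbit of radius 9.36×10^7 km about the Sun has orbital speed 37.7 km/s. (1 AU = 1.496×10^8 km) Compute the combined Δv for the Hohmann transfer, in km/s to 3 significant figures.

Δv = 18.2 km/s

From the circular-orbit relation v² = μ/r at r = 9.36×10^7 km: μ = v²r = (37.7)² × 9.36×10^7 = 1.33033×10^11 km³/s².
In km: r₁ = 3.24 × 1.496×10^8 = 4.84704×10^8 km; r₂ = 0.626 × 1.496×10^8 = 9.36496×10^7 km.
Transfer-ellipse semi-major axis a_t = (r₁ + r₂)/2 = (4.84704×10^8 + 9.36496×10^7)/2 = 2.891768×10^8 km.
Circular speed at r₁: v₁ = √(μ/r₁) = √(1.33033×10^11/4.84704×10^8) = 16.56689 km/s.
Transfer-orbit speed at r₁ (v² = μ(2/r − 1/a)): v_a = √[μ(2/r₁ − 1/a_t)] = 9.427840 km/s.
First burn Δv₁ = |v_a − v₁| = 7.13905 km/s.
At r₂, v₂ = √(μ/r₂) = 37.69002 km/s.
Transfer-orbit speed at r₂: v_p = √[μ(2/r₂ − 1/a_t)] = 48.79585 km/s.
Second burn Δv₂ = |v₂ − v_p| = 11.1058 km/s.
Δv = Δv₁ + Δv₂ = 7.13905 + 11.1058 = 18.24 km/s.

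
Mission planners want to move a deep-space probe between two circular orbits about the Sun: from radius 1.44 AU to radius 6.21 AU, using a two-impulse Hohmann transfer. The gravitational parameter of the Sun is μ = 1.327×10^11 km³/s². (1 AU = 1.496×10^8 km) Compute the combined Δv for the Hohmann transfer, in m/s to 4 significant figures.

Δv = 11420 m/s

In km: r₁ = 1.44 × 1.496×10^8 = 2.15424×10^8 km; r₂ = 6.21 × 1.496×10^8 = 9.29016×10^8 km.
The Hohmann ellipse has a_t = (r₁ + r₂)/2 = 5.7222×10^8 km.
At r₁ the circular-orbit speed is v₁ = √(μ/r₁) = 24.819 km/s.
On the transfer ellipse at r₁, vis-viva equation gives v_p = √[μ(2/r₁ − 1/a_t)] = 31.624 km/s.
First burn Δv₁ = |v_p − v₁| = 6.805 km/s.
At r₂, v₂ = √(μ/r₂) = 11.9515 km/s.
Transfer-orbit speed at r₂: v_a = √[μ(2/r₂ − 1/a_t)] = 7.33313 km/s.
Second burn Δv₂ = |v₂ − v_a| = 4.618 km/s.
Δv = Δv₁ + Δv₂ = 6.805 + 4.618 = 11.42 km/s.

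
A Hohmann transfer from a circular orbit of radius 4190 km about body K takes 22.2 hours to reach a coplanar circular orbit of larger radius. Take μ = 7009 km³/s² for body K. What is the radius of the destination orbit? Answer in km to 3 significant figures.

Transfer time t = 22.2 hours = 79920 s, and t = π√(a_t³/μ).
So a_t = (μ t²/π²)^(1/3) = (7009 × (79920)² / π²)^(1/3) = 16553 km.
Since a_t = (r₁ + r₂)/2, r₂ = 2a_t − r₁ = 2×16553 − 4190 = 28916 km.

r₂ = 28900 km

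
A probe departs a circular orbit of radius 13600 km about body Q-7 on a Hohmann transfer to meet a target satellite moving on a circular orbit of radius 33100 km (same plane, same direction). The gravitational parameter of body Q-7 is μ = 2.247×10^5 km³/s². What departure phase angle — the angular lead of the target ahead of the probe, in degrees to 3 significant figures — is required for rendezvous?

Semi-major axis of the transfer orbit: a_t = (13600 + 33100)/2 = 23350 km.
The half-period of the transfer ellipse is t = π√(a_t³/μ) = 23647 s.
The target's mean motion on its circular orbit is ω₂ = √(μ/r₂³) = 7.8715×10^-5 rad/s.
Angle swept by the target during transfer: ω₂·t = 1.861 rad = 106.6°.
Arrival is 180° from departure on the ellipse, so φ = 180° − 106.6° = 73.4°.

φ = 73.4°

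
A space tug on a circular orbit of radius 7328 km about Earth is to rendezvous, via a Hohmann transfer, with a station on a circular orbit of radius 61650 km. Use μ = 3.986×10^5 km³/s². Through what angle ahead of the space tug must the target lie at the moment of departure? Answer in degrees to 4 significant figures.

Transfer-ellipse semi-major axis a_t = (r₁ + r₂)/2 = (7328 + 61650)/2 = 34489 km.
The half-period of the transfer ellipse is t = π√(a_t³/μ) = 31871 s.
The target's mean motion on its circular orbit is ω₂ = √(μ/r₂³) = 4.1245×10^-5 rad/s.
Angle swept by the target during transfer: ω₂·t = 1.3145 rad = 75.32°.
Arrival is 180° from departure on the ellipse, so φ = 180° − 75.32° = 104.7°.

φ = 104.7°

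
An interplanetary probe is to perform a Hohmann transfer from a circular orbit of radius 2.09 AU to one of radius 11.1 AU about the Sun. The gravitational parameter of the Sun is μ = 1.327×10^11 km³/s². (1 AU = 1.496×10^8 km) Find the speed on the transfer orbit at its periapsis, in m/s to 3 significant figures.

In km: r₁ = 2.09 × 1.496×10^8 = 3.12664×10^8 km; r₂ = 11.1 × 1.496×10^8 = 1.66056×10^9 km.
Semi-major axis of the transfer orbit: a_t = (3.12664×10^8 + 1.66056×10^9)/2 = 9.86612×10^8 km.
At periapsis, r = 3.12664×10^8 km.
From the vis-viva equation, v = √[μ(2/r − 1/a_t)] = 26.73 km/s.

v = 26700 m/s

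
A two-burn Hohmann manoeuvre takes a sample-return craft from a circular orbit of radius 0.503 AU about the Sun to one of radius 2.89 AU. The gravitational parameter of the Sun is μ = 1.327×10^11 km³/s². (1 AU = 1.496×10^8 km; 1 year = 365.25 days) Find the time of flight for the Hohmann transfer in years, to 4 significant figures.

In km: r₁ = 0.503 × 1.496×10^8 = 7.52488×10^7 km; r₂ = 2.89 × 1.496×10^8 = 4.32344×10^8 km.
The Hohmann ellipse has a_t = (r₁ + r₂)/2 = 2.537964×10^8 km.
Transfer time t = π√(a_t³/μ) = π√((2.537964×10^8)³ / 1.327×10^11) = 3.487×10^7 s.
Converting: 3.487×10^7 s ÷ 3.15576×10^7 s/year (365.25 × 86400) = 1.105 years.

t = 1.105 years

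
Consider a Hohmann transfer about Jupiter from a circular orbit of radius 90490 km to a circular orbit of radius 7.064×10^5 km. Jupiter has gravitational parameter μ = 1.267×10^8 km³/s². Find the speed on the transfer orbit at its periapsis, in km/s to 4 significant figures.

Semi-major axis of the transfer orbit: a_t = (90490 + 7.064×10^5)/2 = 3.98445×10^5 km.
At periapsis, r = 90490 km.
Applying v² = μ(2/r − 1/a_t): v = 49.82 km/s.

v = 49.82 km/s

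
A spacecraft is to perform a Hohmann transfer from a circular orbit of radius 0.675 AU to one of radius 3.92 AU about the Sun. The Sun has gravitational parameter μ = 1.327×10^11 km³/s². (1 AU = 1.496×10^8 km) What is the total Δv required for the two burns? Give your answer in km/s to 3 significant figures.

Δv = 18.0 km/s

In km: r₁ = 0.675 × 1.496×10^8 = 1.0098×10^8 km; r₂ = 3.92 × 1.496×10^8 = 5.86432×10^8 km.
The Hohmann ellipse has a_t = (r₁ + r₂)/2 = 3.43706×10^8 km.
At r₁ the circular-orbit speed is v₁ = √(μ/r₁) = 36.25 km/s.
On the transfer ellipse at r₁, v² = μ(2/r − 1/a) gives v_p = √[μ(2/r₁ − 1/a_t)] = 47.35 km/s.
First burn Δv₁ = |v_p − v₁| = 11.10 km/s.
Circular speed at r₂: v₂ = √(μ/r₂) = 15.043 km/s.
Transfer-orbit speed at r₂: v_a = √[μ(2/r₂ − 1/a_t)] = 8.1536 km/s.
Second burn Δv₂ = |v₂ − v_a| = 6.889 km/s.
Total Δv = Δv₁ + Δv₂ = 17.99 km/s.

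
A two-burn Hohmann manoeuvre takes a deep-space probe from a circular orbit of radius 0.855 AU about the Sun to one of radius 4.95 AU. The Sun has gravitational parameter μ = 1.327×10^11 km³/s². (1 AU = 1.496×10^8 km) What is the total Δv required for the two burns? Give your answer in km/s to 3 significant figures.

Δv = 16.0 km/s

In km: r₁ = 0.855 × 1.496×10^8 = 1.27908×10^8 km; r₂ = 4.95 × 1.496×10^8 = 7.4052×10^8 km.
Transfer-ellipse semi-major axis a_t = (r₁ + r₂)/2 = (1.27908×10^8 + 7.4052×10^8)/2 = 4.34214×10^8 km.
At r₁ the circular-orbit speed is v₁ = √(μ/r₁) = 32.2097 km/s.
Transfer-orbit speed at r₁ (vis-viva): v_p = √[μ(2/r₁ − 1/a_t)] = 42.0633 km/s.
First burn Δv₁ = |v_p − v₁| = 9.8536 km/s.
Circular speed at r₂: v₂ = √(μ/r₂) = 13.3865 km/s.
Transfer-orbit speed at r₂: v_a = √[μ(2/r₂ − 1/a_t)] = 7.26547 km/s.
Second burn Δv₂ = |v₂ − v_a| = 6.1210 km/s.
Total Δv = Δv₁ + Δv₂ = 15.97 km/s.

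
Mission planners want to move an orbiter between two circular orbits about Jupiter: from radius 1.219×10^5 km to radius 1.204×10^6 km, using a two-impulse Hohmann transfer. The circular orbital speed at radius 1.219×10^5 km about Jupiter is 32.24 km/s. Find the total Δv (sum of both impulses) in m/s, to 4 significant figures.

From the circular-orbit relation v² = μ/r at r = 1.219×10^5 km: μ = v²r = (32.24)² × 1.219×10^5 = 1.26705×10^8 km³/s².
The Hohmann ellipse has a_t = (r₁ + r₂)/2 = 6.6295×10^5 km.
Circular speed at r₁: v₁ = √(μ/r₁) = √(1.26705×10^8/1.219×10^5) = 32.24 km/s.
Transfer-orbit speed at r₁ (vis-viva): v_p = √[μ(2/r₁ − 1/a_t)] = 43.45 km/s.
First burn Δv₁ = |v_p − v₁| = 11.21 km/s.
At r₂, v₂ = √(μ/r₂) = 10.2585 km/s.
Transfer-orbit speed at r₂: v_a = √[μ(2/r₂ − 1/a_t)] = 4.39891 km/s.
Second burn Δv₂ = |v₂ − v_a| = 5.860 km/s.
Total Δv = Δv₁ + Δv₂ = 17.07 km/s.

Δv = 17070 m/s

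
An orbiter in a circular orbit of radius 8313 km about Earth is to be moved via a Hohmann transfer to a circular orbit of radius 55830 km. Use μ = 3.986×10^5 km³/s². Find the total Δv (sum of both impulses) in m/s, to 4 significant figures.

Δv = 3523 m/s

Semi-major axis of the transfer orbit: a_t = (8313 + 55830)/2 = 32071.5 km.
At r₁ the circular-orbit speed is v₁ = √(μ/r₁) = 6.924521 km/s.
On the transfer ellipse at r₁, vis-viva gives v_p = √[μ(2/r₁ − 1/a_t)] = 9.136165 km/s.
First burn Δv₁ = |v_p − v₁| = 2.2116 km/s.
Circular speed at r₂: v₂ = √(μ/r₂) = 2.6720 km/s.
Transfer-orbit speed at r₂: v_a = √[μ(2/r₂ − 1/a_t)] = 1.3604 km/s.
Second burn Δv₂ = |v₂ − v_a| = 1.3116 km/s.
Total Δv = Δv₁ + Δv₂ = 3.523 km/s.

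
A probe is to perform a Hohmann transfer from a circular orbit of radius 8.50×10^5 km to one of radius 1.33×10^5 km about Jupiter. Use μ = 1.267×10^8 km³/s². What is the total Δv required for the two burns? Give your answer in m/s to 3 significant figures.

Transfer-ellipse semi-major axis a_t = (r₁ + r₂)/2 = (8.500×10^5 + 1.330×10^5)/2 = 4.915×10^5 km.
Circular speed at r₁: v₁ = √(μ/r₁) = √(1.267×10^8/8.500×10^5) = 12.209 km/s.
Transfer-orbit speed at r₁ (v² = μ(2/r − 1/a)): v_a = √[μ(2/r₁ − 1/a_t)] = 6.3510 km/s.
First burn Δv₁ = |v_a − v₁| = 5.858 km/s.
At r₂, v₂ = √(μ/r₂) = 30.865 km/s.
Transfer-orbit speed at r₂: v_p = √[μ(2/r₂ − 1/a_t)] = 40.589 km/s.
Second burn Δv₂ = |v₂ − v_p| = 9.724 km/s.
Δv = Δv₁ + Δv₂ = 5.858 + 9.724 = 15.58 km/s.

Δv = 15600 m/s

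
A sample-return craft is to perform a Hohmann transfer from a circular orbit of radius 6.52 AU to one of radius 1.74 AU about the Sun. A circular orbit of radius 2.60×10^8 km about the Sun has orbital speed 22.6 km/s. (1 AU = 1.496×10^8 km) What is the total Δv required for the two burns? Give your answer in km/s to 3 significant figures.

From the circular-orbit relation v² = μ/r at r = 2.60×10^8 km: μ = v²r = (22.6)² × 2.60×10^8 = 1.32798×10^11 km³/s².
In km: r₁ = 6.52 × 1.496×10^8 = 9.75392×10^8 km; r₂ = 1.74 × 1.496×10^8 = 2.60304×10^8 km.
Transfer-ellipse semi-major axis a_t = (r₁ + r₂)/2 = (9.75392×10^8 + 2.60304×10^8)/2 = 6.17848×10^8 km.
Circular speed at r₁: v₁ = √(μ/r₁) = √(1.32798×10^11/9.75392×10^8) = 11.66824 km/s.
Transfer-orbit speed at r₁ (v² = μ(2/r − 1/a)): v_a = √[μ(2/r₁ − 1/a_t)] = 7.573648 km/s.
First burn Δv₁ = |v_a − v₁| = 4.0946 km/s.
At r₂, v₂ = √(μ/r₂) = 22.5868 km/s.
Transfer-orbit speed at r₂: v_p = √[μ(2/r₂ − 1/a_t)] = 28.3794 km/s.
Second burn Δv₂ = |v₂ − v_p| = 5.7926 km/s.
Total Δv = Δv₁ + Δv₂ = 9.887 km/s.

Δv = 9.89 km/s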